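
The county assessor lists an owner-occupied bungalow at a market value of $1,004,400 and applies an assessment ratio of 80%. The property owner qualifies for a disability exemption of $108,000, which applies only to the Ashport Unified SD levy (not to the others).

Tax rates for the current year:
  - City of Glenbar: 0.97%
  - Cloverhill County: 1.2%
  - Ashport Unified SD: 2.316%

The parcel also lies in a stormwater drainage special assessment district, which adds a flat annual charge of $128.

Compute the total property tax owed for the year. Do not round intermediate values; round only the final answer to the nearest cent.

Assessed value = $1,004,400 × 0.8 = $803,520
City of Glenbar: $803,520 × 0.0097 = $7,794.144
Cloverhill County: $803,520 × 0.012 = $9,642.24
Ashport Unified SD: ($803,520 − $108,000) × 0.02316 = $695,520 × 0.02316 = $16,108.2432
Levies subtotal = $33,544.6272
Total = $33,544.6272 + $128 = $33,672.6272

$33,672.63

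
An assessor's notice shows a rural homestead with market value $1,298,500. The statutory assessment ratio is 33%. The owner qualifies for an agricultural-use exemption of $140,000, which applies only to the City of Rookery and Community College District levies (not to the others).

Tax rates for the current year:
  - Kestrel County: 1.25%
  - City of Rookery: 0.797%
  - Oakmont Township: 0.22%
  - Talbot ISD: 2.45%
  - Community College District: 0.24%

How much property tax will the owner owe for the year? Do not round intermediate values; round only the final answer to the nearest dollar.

$19,789

Assessed value = $1,298,500 × 0.33 = $428,505
Kestrel County: $428,505 × 0.0125 = $5,356.3125
City of Rookery: ($428,505 − $140,000) × 0.00797 = $288,505 × 0.00797 = $2,299.38485
Oakmont Township: $428,505 × 0.0022 = $942.711
Talbot ISD: $428,505 × 0.0245 = $10,498.3725
Community College District: ($428,505 − $140,000) × 0.0024 = $288,505 × 0.0024 = $692.412
Total = $19,789.19285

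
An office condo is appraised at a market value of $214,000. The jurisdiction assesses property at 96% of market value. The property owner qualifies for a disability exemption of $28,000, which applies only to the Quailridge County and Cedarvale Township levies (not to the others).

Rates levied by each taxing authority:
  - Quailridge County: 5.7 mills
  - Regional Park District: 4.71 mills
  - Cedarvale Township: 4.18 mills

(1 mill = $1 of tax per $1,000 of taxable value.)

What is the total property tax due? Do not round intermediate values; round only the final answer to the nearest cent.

Assessed value = $214,000 × 0.96 = $205,440
Quailridge County: ($205,440 − $28,000) × 0.0057 = $177,440 × 0.0057 = $1,011.408
Regional Park District: $205,440 × 0.00471 = $967.6224
Cedarvale Township: ($205,440 − $28,000) × 0.00418 = $177,440 × 0.00418 = $741.6992
Total = $2,720.7296

$2,720.73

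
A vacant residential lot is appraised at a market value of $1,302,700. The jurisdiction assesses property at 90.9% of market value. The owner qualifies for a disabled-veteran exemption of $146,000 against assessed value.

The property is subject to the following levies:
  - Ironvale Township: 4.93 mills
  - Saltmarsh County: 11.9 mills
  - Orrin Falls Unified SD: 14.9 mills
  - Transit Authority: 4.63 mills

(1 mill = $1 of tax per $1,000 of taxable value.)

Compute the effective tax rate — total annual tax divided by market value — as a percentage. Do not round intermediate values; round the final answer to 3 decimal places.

Assessed value = $1,302,700 × 0.909 = $1,184,154.3
Taxable value = $1,184,154.3 − $146,000 = $1,038,154.3
Ironvale Township: $1,038,154.3 × 0.00493 = $5,118.100699
Saltmarsh County: $1,038,154.3 × 0.0119 = $12,354.03617
Orrin Falls Unified SD: $1,038,154.3 × 0.0149 = $15,468.49907
Transit Authority: $1,038,154.3 × 0.00463 = $4,806.654409
Total tax = $37,747.290348
Effective rate = $37,747.290348 ÷ $1,302,700 = 2.898% of market value

2.898%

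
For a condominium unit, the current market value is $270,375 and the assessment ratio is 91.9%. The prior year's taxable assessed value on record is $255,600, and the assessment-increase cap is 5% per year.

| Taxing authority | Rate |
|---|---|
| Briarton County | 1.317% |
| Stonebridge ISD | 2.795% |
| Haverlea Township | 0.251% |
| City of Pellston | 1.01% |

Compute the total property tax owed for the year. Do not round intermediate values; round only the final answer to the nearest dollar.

$13,351

Uncapped assessed value = $270,375 × 0.919 = $248,474.625
Cap limit = $255,600 × 1.05 = $268,380
Taxable assessed value = min($248,474.625, $268,380) = $248,474.625 (cap does not bind)
Briarton County: $248,474.625 × 0.01317 = $3,272.41081125
Stonebridge ISD: $248,474.625 × 0.02795 = $6,944.86576875
Haverlea Township: $248,474.625 × 0.00251 = $623.67130875
City of Pellston: $248,474.625 × 0.0101 = $2,509.5937125
Total = $13,350.54160125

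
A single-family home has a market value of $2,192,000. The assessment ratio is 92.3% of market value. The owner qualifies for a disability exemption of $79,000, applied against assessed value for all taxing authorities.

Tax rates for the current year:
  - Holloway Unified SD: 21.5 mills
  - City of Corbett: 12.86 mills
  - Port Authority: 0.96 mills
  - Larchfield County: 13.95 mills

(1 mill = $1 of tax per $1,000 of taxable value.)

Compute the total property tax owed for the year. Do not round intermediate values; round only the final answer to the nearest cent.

Assessed value = $2,192,000 × 0.923 = $2,023,216
Taxable value = $2,023,216 − $79,000 = $1,944,216
Holloway Unified SD: $1,944,216 × 0.0215 = $41,800.644
City of Corbett: $1,944,216 × 0.01286 = $25,002.61776
Port Authority: $1,944,216 × 0.00096 = $1,866.44736
Larchfield County: $1,944,216 × 0.01395 = $27,121.8132
Total = $41,800.644 + $25,002.61776 + $1,866.44736 + $27,121.8132 = $95,791.52232

$95,791.52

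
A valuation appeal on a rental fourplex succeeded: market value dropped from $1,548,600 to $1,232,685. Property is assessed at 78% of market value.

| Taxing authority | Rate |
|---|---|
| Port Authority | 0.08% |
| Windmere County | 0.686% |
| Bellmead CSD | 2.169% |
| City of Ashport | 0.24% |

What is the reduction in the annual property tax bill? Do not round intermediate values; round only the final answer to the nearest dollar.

Old assessed value = $1,548,600 × 0.78 = $1,207,908
New assessed value = $1,232,685 × 0.78 = $961,494.3
Combined rate = 0.0008 + 0.00686 + 0.02169 + 0.0024 = 0.03175
Old tax = $1,207,908 × 0.03175 = $38,351.079
New tax = $961,494.3 × 0.03175 = $30,527.444025
Reduction = $38,351.079 − $30,527.444025 = $7,823.634975

$7,824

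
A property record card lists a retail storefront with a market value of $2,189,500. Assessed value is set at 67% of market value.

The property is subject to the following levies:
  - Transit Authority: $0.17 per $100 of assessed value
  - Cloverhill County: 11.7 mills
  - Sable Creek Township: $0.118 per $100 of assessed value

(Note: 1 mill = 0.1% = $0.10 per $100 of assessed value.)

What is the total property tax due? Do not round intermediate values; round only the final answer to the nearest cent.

$21,388.35

Assessed value = $2,189,500 × 0.67 = $1,466,965
Transit Authority: $1,466,965 × 0.0017 = $2,493.8405
Cloverhill County: $1,466,965 × 0.0117 = $17,163.4905
Sable Creek Township: $1,466,965 × 0.00118 = $1,731.0187
Total = $21,388.3497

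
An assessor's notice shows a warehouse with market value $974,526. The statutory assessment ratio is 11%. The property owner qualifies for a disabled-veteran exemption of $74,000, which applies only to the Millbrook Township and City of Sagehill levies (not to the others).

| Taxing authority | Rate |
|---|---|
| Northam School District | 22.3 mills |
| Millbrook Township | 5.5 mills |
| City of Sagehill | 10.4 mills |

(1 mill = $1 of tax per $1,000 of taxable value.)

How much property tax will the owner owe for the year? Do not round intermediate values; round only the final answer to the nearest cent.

$2,918.36

Assessed value = $974,526 × 0.11 = $107,197.86
Northam School District: $107,197.86 × 0.0223 = $2,390.512278
Millbrook Township: ($107,197.86 − $74,000) × 0.0055 = $33,197.86 × 0.0055 = $182.58823
City of Sagehill: ($107,197.86 − $74,000) × 0.0104 = $33,197.86 × 0.0104 = $345.257744
Total = $2,918.358252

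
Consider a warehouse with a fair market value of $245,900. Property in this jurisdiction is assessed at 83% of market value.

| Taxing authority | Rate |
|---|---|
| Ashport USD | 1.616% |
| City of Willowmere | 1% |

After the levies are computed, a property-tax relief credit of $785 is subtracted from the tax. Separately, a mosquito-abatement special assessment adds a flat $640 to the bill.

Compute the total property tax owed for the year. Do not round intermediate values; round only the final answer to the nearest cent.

$5,194.18

Assessed value = $245,900 × 0.83 = $204,097
Ashport USD: $204,097 × 0.01616 = $3,298.20752
City of Willowmere: $204,097 × 0.01 = $2,040.97
Levies subtotal = $5,339.17752
After credit = $5,339.17752 − $785 = $4,554.17752
Total = $4,554.17752 + $640 = $5,194.17752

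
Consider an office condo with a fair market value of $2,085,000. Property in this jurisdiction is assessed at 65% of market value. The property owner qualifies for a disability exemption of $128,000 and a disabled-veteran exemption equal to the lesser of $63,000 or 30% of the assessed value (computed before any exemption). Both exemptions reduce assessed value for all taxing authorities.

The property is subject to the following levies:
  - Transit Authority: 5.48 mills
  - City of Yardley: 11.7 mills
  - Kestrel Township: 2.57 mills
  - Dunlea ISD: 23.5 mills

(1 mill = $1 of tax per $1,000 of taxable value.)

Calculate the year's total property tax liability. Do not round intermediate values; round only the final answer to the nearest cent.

Assessed value = $2,085,000 × 0.65 = $1,355,250
Disabled-veteran exemption = min($63,000, 30% × $1,355,250) = min($63,000, $406,575) = $63,000 (dollar cap binds)
Taxable value = $1,355,250 − $128,000 − $63,000 = $1,164,250
Transit Authority: $1,164,250 × 0.00548 = $6,380.09
City of Yardley: $1,164,250 × 0.0117 = $13,621.725
Kestrel Township: $1,164,250 × 0.00257 = $2,992.1225
Dunlea ISD: $1,164,250 × 0.0235 = $27,359.875
Total = $50,353.8125

$50,353.81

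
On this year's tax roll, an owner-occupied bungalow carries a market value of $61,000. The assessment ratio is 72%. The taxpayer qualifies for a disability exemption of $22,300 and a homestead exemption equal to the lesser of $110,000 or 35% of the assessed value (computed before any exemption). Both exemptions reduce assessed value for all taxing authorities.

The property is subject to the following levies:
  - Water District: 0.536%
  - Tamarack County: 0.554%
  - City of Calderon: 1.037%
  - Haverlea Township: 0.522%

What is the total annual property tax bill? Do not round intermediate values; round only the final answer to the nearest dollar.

$166

Assessed value = $61,000 × 0.72 = $43,920
Homestead exemption = min($110,000, 35% × $43,920) = min($110,000, $15,372) = $15,372 (percentage binds)
Taxable value = $43,920 − $22,300 − $15,372 = $6,248
Water District: $6,248 × 0.00536 = $33.48928
Tamarack County: $6,248 × 0.00554 = $34.61392
City of Calderon: $6,248 × 0.01037 = $64.79176
Haverlea Township: $6,248 × 0.00522 = $32.61456
Total = $165.50952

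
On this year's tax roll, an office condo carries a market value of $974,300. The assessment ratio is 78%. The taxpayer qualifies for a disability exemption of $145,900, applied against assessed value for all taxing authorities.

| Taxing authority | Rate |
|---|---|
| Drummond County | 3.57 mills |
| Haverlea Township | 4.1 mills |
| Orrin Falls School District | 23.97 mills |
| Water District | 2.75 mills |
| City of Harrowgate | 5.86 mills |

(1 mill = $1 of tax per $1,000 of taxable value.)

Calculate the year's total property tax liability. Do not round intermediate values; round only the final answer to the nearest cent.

$24,715.67

Assessed value = $974,300 × 0.78 = $759,954
Taxable value = $759,954 − $145,900 = $614,054
Drummond County: $614,054 × 0.00357 = $2,192.17278
Haverlea Township: $614,054 × 0.0041 = $2,517.6214
Orrin Falls School District: $614,054 × 0.02397 = $14,718.87438
Water District: $614,054 × 0.00275 = $1,688.6485
City of Harrowgate: $614,054 × 0.00586 = $3,598.35644
Total = $2,192.17278 + $2,517.6214 + $14,718.87438 + $1,688.6485 + $3,598.35644 = $24,715.6735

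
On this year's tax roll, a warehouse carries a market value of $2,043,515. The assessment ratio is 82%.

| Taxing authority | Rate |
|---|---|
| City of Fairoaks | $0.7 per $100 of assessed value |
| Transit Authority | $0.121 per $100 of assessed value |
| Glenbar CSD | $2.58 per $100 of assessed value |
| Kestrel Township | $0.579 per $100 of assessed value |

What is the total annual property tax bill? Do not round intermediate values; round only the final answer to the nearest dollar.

$66,692

Assessed value = $2,043,515 × 0.82 = $1,675,682.3
City of Fairoaks: $1,675,682.3 × 0.007 = $11,729.7761
Transit Authority: $1,675,682.3 × 0.00121 = $2,027.575583
Glenbar CSD: $1,675,682.3 × 0.0258 = $43,232.60334
Kestrel Township: $1,675,682.3 × 0.00579 = $9,702.200517
Total = $11,729.7761 + $2,027.575583 + $43,232.60334 + $9,702.200517 = $66,692.15554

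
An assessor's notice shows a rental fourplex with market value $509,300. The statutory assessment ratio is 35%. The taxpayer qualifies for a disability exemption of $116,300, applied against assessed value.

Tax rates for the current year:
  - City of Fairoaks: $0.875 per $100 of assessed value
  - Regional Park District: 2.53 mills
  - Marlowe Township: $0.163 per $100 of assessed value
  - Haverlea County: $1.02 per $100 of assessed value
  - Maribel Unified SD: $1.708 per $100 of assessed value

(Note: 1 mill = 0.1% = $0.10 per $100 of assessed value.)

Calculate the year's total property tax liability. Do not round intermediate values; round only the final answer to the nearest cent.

Assessed value = $509,300 × 0.35 = $178,255
Taxable value = $178,255 − $116,300 = $61,955
City of Fairoaks: $61,955 × 0.00875 = $542.10625
Regional Park District: $61,955 × 0.00253 = $156.74615
Marlowe Township: $61,955 × 0.00163 = $100.98665
Haverlea County: $61,955 × 0.0102 = $631.941
Maribel Unified SD: $61,955 × 0.01708 = $1,058.1914
Total = $2,489.97145

$2,489.97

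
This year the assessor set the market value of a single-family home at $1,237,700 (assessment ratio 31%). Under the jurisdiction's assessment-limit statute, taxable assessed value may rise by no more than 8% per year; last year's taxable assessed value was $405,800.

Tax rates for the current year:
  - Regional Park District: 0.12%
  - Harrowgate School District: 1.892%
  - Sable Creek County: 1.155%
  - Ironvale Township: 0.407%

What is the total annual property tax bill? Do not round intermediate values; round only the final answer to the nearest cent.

$13,712.97

Uncapped assessed value = $1,237,700 × 0.31 = $383,687
Cap limit = $405,800 × 1.08 = $438,264
Taxable assessed value = min($383,687, $438,264) = $383,687 (cap does not bind)
Regional Park District: $383,687 × 0.0012 = $460.4244
Harrowgate School District: $383,687 × 0.01892 = $7,259.35804
Sable Creek County: $383,687 × 0.01155 = $4,431.58485
Ironvale Township: $383,687 × 0.00407 = $1,561.60609
Total = $13,712.97338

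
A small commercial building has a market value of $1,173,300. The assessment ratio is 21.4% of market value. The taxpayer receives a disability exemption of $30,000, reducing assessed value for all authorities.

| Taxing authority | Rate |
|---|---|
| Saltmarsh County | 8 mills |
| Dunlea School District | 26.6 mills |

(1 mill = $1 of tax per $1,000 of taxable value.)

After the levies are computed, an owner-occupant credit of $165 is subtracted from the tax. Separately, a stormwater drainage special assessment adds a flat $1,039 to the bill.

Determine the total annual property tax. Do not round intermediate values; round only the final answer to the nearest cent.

Assessed value = $1,173,300 × 0.214 = $251,086.2
Taxable value = $251,086.2 − $30,000 = $221,086.2
Saltmarsh County: $221,086.2 × 0.008 = $1,768.6896
Dunlea School District: $221,086.2 × 0.0266 = $5,880.89292
Levies subtotal = $7,649.58252
After credit = $7,649.58252 − $165 = $7,484.58252
Total = $7,484.58252 + $1,039 = $8,523.58252

$8,523.58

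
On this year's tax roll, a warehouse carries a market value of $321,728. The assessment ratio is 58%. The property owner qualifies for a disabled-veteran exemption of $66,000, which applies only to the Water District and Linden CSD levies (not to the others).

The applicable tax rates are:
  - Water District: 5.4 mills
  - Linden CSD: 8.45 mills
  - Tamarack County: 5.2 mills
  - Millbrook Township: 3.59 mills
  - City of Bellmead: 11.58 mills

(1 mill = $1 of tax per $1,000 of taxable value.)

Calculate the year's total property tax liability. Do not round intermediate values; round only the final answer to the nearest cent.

Assessed value = $321,728 × 0.58 = $186,602.24
Water District: ($186,602.24 − $66,000) × 0.0054 = $120,602.24 × 0.0054 = $651.252096
Linden CSD: ($186,602.24 − $66,000) × 0.00845 = $120,602.24 × 0.00845 = $1,019.088928
Tamarack County: $186,602.24 × 0.0052 = $970.331648
Millbrook Township: $186,602.24 × 0.00359 = $669.9020416
City of Bellmead: $186,602.24 × 0.01158 = $2,160.8539392
Total = $5,471.4286528

$5,471.43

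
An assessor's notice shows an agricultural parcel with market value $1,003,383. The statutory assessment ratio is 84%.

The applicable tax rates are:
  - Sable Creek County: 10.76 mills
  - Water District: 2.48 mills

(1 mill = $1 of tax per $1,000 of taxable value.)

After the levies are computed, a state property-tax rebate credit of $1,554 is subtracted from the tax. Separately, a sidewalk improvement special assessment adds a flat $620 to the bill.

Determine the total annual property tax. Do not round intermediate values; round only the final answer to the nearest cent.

Assessed value = $1,003,383 × 0.84 = $842,841.72
Sable Creek County: $842,841.72 × 0.01076 = $9,068.9769072
Water District: $842,841.72 × 0.00248 = $2,090.2474656
Levies subtotal = $11,159.2243728
After credit = $11,159.2243728 − $1,554 = $9,605.2243728
Total = $9,605.2243728 + $620 = $10,225.2243728

$10,225.22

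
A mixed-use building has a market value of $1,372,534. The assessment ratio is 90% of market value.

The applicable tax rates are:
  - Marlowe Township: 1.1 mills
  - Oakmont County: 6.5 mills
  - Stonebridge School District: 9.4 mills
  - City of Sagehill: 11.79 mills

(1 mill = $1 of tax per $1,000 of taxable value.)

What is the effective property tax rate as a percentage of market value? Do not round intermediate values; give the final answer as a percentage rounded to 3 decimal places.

Assessed value = $1,372,534 × 0.9 = $1,235,280.6
Marlowe Township: $1,235,280.6 × 0.0011 = $1,358.80866
Oakmont County: $1,235,280.6 × 0.0065 = $8,029.3239
Stonebridge School District: $1,235,280.6 × 0.0094 = $11,611.63764
City of Sagehill: $1,235,280.6 × 0.01179 = $14,563.958274
Total tax = $35,563.728474
Effective rate = $35,563.728474 ÷ $1,372,534 = 2.591% of market value

2.591%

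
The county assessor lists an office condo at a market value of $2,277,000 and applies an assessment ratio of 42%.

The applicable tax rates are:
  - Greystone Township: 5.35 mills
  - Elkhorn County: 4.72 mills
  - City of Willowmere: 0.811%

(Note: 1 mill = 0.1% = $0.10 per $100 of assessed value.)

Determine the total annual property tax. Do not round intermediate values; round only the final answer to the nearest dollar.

Assessed value = $2,277,000 × 0.42 = $956,340
Greystone Township: $956,340 × 0.00535 = $5,116.419
Elkhorn County: $956,340 × 0.00472 = $4,513.9248
City of Willowmere: $956,340 × 0.00811 = $7,755.9174
Total = $17,386.2612

$17,386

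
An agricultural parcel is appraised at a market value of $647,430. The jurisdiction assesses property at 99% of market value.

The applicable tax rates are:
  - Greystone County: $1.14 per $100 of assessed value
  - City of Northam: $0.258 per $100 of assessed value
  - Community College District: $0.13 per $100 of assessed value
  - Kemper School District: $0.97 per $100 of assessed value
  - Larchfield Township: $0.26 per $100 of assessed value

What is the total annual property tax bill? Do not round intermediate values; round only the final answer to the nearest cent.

Assessed value = $647,430 × 0.99 = $640,955.7
Greystone County: $640,955.7 × 0.0114 = $7,306.89498
City of Northam: $640,955.7 × 0.00258 = $1,653.665706
Community College District: $640,955.7 × 0.0013 = $833.24241
Kemper School District: $640,955.7 × 0.0097 = $6,217.27029
Larchfield Township: $640,955.7 × 0.0026 = $1,666.48482
Total = $7,306.89498 + $1,653.665706 + $833.24241 + $6,217.27029 + $1,666.48482 = $17,677.558206

$17,677.56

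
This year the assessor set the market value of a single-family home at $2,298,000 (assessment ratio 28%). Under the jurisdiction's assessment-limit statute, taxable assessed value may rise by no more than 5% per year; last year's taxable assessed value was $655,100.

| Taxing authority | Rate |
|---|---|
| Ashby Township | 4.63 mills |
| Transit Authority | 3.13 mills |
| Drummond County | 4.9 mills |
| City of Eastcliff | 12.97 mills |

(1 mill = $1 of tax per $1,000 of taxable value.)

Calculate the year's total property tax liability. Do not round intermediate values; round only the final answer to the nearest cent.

Uncapped assessed value = $2,298,000 × 0.28 = $643,440
Cap limit = $655,100 × 1.05 = $687,855
Taxable assessed value = min($643,440, $687,855) = $643,440 (cap does not bind)
Ashby Township: $643,440 × 0.00463 = $2,979.1272
Transit Authority: $643,440 × 0.00313 = $2,013.9672
Drummond County: $643,440 × 0.0049 = $3,152.856
City of Eastcliff: $643,440 × 0.01297 = $8,345.4168
Total = $16,491.3672

$16,491.37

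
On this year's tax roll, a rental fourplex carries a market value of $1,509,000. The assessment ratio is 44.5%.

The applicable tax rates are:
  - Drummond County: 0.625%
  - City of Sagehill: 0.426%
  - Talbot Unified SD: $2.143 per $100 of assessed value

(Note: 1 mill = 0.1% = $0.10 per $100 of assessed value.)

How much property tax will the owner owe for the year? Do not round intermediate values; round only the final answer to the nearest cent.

Assessed value = $1,509,000 × 0.445 = $671,505
Drummond County: $671,505 × 0.00625 = $4,196.90625
City of Sagehill: $671,505 × 0.00426 = $2,860.6113
Talbot Unified SD: $671,505 × 0.02143 = $14,390.35215
Total = $21,447.8697

$21,447.87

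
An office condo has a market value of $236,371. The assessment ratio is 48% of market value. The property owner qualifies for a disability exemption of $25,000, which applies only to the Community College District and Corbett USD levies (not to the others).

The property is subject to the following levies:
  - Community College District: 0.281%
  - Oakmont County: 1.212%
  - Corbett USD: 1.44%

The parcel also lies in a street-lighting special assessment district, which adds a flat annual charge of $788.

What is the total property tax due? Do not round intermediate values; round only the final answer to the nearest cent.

Assessed value = $236,371 × 0.48 = $113,458.08
Community College District: ($113,458.08 − $25,000) × 0.00281 = $88,458.08 × 0.00281 = $248.5672048
Oakmont County: $113,458.08 × 0.01212 = $1,375.1119296
Corbett USD: ($113,458.08 − $25,000) × 0.0144 = $88,458.08 × 0.0144 = $1,273.796352
Levies subtotal = $2,897.4754864
Total = $2,897.4754864 + $788 = $3,685.4754864

$3,685.48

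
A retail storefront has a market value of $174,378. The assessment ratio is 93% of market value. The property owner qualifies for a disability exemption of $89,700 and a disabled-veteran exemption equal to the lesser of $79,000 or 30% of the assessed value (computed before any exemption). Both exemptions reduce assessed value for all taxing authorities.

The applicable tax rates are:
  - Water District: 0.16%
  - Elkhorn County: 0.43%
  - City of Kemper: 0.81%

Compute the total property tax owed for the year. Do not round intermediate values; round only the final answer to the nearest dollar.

Assessed value = $174,378 × 0.93 = $162,171.54
Disabled-veteran exemption = min($79,000, 30% × $162,171.54) = min($79,000, $48,651.462) = $48,651.462 (percentage binds)
Taxable value = $162,171.54 − $89,700 − $48,651.462 = $23,820.078
Water District: $23,820.078 × 0.0016 = $38.1121248
Elkhorn County: $23,820.078 × 0.0043 = $102.4263354
City of Kemper: $23,820.078 × 0.0081 = $192.9426318
Total = $333.481092

$333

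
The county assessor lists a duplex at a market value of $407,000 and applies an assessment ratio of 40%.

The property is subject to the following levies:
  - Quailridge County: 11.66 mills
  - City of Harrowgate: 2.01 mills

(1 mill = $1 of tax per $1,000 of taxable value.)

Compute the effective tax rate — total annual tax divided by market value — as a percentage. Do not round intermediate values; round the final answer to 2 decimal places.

Assessed value = $407,000 × 0.4 = $162,800
Quailridge County: $162,800 × 0.01166 = $1,898.248
City of Harrowgate: $162,800 × 0.00201 = $327.228
Total tax = $2,225.476
Effective rate = $2,225.476 ÷ $407,000 = 0.55% of market value

0.55%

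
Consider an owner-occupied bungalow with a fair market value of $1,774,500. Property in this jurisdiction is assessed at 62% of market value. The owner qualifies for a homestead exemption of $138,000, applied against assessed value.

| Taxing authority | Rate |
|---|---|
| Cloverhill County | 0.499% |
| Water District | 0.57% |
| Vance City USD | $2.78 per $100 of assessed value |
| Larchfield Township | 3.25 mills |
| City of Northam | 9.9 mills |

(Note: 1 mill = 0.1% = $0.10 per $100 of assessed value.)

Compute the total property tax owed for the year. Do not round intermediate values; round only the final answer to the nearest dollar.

$49,687

Assessed value = $1,774,500 × 0.62 = $1,100,190
Taxable value = $1,100,190 − $138,000 = $962,190
Cloverhill County: $962,190 × 0.00499 = $4,801.3281
Water District: $962,190 × 0.0057 = $5,484.483
Vance City USD: $962,190 × 0.0278 = $26,748.882
Larchfield Township: $962,190 × 0.00325 = $3,127.1175
City of Northam: $962,190 × 0.0099 = $9,525.681
Total = $49,687.4916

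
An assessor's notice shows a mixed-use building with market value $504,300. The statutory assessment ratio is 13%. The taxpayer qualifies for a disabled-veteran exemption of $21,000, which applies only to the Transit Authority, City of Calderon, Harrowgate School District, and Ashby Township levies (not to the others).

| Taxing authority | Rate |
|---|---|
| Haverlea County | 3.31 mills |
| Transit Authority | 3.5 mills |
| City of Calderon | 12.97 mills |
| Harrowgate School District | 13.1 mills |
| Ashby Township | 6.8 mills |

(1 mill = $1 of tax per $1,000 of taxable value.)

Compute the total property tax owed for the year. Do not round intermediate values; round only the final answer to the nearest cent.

Assessed value = $504,300 × 0.13 = $65,559
Haverlea County: $65,559 × 0.00331 = $217.00029
Transit Authority: ($65,559 − $21,000) × 0.0035 = $44,559 × 0.0035 = $155.9565
City of Calderon: ($65,559 − $21,000) × 0.01297 = $44,559 × 0.01297 = $577.93023
Harrowgate School District: ($65,559 − $21,000) × 0.0131 = $44,559 × 0.0131 = $583.7229
Ashby Township: ($65,559 − $21,000) × 0.0068 = $44,559 × 0.0068 = $303.0012
Total = $1,837.61112

$1,837.61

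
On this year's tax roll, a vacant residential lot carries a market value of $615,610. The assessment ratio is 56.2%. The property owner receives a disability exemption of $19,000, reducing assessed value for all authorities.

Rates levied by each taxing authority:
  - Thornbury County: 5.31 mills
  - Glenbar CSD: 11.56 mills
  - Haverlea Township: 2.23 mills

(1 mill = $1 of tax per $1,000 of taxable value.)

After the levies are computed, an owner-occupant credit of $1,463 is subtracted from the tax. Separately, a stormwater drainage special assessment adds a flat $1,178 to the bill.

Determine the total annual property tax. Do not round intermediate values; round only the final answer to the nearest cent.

$5,960.18

Assessed value = $615,610 × 0.562 = $345,972.82
Taxable value = $345,972.82 − $19,000 = $326,972.82
Thornbury County: $326,972.82 × 0.00531 = $1,736.2256742
Glenbar CSD: $326,972.82 × 0.01156 = $3,779.8057992
Haverlea Township: $326,972.82 × 0.00223 = $729.1493886
Levies subtotal = $6,245.180862
After credit = $6,245.180862 − $1,463 = $4,782.180862
Total = $4,782.180862 + $1,178 = $5,960.180862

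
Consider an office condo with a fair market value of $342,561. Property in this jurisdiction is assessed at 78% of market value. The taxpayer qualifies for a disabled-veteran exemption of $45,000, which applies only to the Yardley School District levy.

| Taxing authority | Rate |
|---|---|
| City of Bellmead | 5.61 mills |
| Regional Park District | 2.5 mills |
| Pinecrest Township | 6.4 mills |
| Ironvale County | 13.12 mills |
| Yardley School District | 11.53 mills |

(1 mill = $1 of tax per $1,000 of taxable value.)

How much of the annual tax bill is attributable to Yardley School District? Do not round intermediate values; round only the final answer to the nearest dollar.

Assessed value = $342,561 × 0.78 = $267,197.58
Yardley School District taxable value = $267,197.58 − $45,000 = $222,197.58
Yardley School District levy = $222,197.58 × 0.01153 = $2,561.9380974

$2,562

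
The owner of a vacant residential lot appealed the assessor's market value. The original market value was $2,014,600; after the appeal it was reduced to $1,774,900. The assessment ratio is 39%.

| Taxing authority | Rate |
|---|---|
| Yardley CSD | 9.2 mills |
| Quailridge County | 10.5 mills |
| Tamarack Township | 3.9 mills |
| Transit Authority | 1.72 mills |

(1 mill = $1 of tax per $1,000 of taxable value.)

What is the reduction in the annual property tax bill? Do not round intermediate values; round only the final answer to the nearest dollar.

$2,367

Old assessed value = $2,014,600 × 0.39 = $785,694
New assessed value = $1,774,900 × 0.39 = $692,211
Combined rate = 0.0092 + 0.0105 + 0.0039 + 0.00172 = 0.02532
Old tax = $785,694 × 0.02532 = $19,893.77208
New tax = $692,211 × 0.02532 = $17,526.78252
Reduction = $19,893.77208 − $17,526.78252 = $2,366.98956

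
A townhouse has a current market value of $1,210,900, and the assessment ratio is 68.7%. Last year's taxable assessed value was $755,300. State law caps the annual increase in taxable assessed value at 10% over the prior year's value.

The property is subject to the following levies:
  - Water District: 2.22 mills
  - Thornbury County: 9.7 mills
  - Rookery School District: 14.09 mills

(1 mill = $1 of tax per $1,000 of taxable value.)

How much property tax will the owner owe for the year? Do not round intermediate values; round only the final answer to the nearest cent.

Uncapped assessed value = $1,210,900 × 0.687 = $831,888.3
Cap limit = $755,300 × 1.1 = $830,830
Taxable assessed value = min($831,888.3, $830,830) = $830,830 (cap binds)
Water District: $830,830 × 0.00222 = $1,844.4426
Thornbury County: $830,830 × 0.0097 = $8,059.051
Rookery School District: $830,830 × 0.01409 = $11,706.3947
Total = $21,609.8883

$21,609.89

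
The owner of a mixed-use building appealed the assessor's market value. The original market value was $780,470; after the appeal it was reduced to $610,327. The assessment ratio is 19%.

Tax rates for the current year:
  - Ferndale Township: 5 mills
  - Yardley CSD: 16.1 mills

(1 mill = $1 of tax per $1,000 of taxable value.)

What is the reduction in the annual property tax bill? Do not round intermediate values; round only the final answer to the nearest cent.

Old assessed value = $780,470 × 0.19 = $148,289.3
New assessed value = $610,327 × 0.19 = $115,962.13
Combined rate = 0.005 + 0.0161 = 0.0211
Old tax = $148,289.3 × 0.0211 = $3,128.90423
New tax = $115,962.13 × 0.0211 = $2,446.800943
Reduction = $3,128.90423 − $2,446.800943 = $682.103287

$682.10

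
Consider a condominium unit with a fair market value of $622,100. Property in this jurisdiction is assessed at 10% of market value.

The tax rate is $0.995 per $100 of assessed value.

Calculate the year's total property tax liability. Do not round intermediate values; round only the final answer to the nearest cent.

$618.99

Assessed value = $622,100 × 0.1 = $62,210
Tax = $62,210 × 0.00995 = $618.9895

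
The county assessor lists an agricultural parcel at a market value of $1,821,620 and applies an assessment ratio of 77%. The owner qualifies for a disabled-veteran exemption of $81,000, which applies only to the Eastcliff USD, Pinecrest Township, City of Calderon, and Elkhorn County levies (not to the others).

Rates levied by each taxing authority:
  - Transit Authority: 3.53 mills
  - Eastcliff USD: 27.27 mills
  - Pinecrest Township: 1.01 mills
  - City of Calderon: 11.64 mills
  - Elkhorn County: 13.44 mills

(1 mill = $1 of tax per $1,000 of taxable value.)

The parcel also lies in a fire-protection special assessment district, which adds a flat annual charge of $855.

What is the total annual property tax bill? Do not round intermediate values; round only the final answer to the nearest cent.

$76,329.45

Assessed value = $1,821,620 × 0.77 = $1,402,647.4
Transit Authority: $1,402,647.4 × 0.00353 = $4,951.345322
Eastcliff USD: ($1,402,647.4 − $81,000) × 0.02727 = $1,321,647.4 × 0.02727 = $36,041.324598
Pinecrest Township: ($1,402,647.4 − $81,000) × 0.00101 = $1,321,647.4 × 0.00101 = $1,334.863874
City of Calderon: ($1,402,647.4 − $81,000) × 0.01164 = $1,321,647.4 × 0.01164 = $15,383.975736
Elkhorn County: ($1,402,647.4 − $81,000) × 0.01344 = $1,321,647.4 × 0.01344 = $17,762.941056
Levies subtotal = $75,474.450586
Total = $75,474.450586 + $855 = $76,329.450586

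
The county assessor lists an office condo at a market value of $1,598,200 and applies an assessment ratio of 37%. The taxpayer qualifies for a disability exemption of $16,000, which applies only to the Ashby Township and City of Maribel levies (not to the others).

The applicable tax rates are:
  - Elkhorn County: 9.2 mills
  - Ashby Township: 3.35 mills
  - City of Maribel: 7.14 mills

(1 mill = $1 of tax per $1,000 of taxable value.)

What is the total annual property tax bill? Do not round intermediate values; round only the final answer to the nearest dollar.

$11,476

Assessed value = $1,598,200 × 0.37 = $591,334
Elkhorn County: $591,334 × 0.0092 = $5,440.2728
Ashby Township: ($591,334 − $16,000) × 0.00335 = $575,334 × 0.00335 = $1,927.3689
City of Maribel: ($591,334 − $16,000) × 0.00714 = $575,334 × 0.00714 = $4,107.88476
Total = $11,475.52646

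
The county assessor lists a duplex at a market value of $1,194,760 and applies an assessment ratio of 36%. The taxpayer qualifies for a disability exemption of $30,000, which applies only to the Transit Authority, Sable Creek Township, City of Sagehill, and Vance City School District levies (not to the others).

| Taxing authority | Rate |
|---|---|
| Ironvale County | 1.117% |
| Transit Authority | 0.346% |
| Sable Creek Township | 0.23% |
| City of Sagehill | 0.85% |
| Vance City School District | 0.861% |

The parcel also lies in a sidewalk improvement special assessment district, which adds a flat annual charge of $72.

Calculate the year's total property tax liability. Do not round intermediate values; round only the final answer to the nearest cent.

$14,026.97

Assessed value = $1,194,760 × 0.36 = $430,113.6
Ironvale County: $430,113.6 × 0.01117 = $4,804.368912
Transit Authority: ($430,113.6 − $30,000) × 0.00346 = $400,113.6 × 0.00346 = $1,384.393056
Sable Creek Township: ($430,113.6 − $30,000) × 0.0023 = $400,113.6 × 0.0023 = $920.26128
City of Sagehill: ($430,113.6 − $30,000) × 0.0085 = $400,113.6 × 0.0085 = $3,400.9656
Vance City School District: ($430,113.6 − $30,000) × 0.00861 = $400,113.6 × 0.00861 = $3,444.978096
Levies subtotal = $13,954.966944
Total = $13,954.966944 + $72 = $14,026.966944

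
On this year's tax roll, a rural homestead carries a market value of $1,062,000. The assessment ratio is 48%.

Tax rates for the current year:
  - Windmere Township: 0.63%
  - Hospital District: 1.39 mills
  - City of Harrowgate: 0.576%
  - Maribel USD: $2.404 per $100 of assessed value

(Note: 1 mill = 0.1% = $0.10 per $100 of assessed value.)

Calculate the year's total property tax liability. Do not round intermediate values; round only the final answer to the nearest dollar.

$19,111

Assessed value = $1,062,000 × 0.48 = $509,760
Windmere Township: $509,760 × 0.0063 = $3,211.488
Hospital District: $509,760 × 0.00139 = $708.5664
City of Harrowgate: $509,760 × 0.00576 = $2,936.2176
Maribel USD: $509,760 × 0.02404 = $12,254.6304
Total = $19,110.9024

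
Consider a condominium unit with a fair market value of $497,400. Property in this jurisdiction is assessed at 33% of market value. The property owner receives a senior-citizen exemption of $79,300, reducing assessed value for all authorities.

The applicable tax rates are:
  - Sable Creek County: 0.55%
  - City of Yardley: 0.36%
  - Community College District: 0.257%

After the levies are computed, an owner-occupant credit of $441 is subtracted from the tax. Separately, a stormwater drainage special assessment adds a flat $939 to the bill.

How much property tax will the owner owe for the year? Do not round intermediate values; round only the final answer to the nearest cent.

Assessed value = $497,400 × 0.33 = $164,142
Taxable value = $164,142 − $79,300 = $84,842
Sable Creek County: $84,842 × 0.0055 = $466.631
City of Yardley: $84,842 × 0.0036 = $305.4312
Community College District: $84,842 × 0.00257 = $218.04394
Levies subtotal = $990.10614
After credit = $990.10614 − $441 = $549.10614
Total = $549.10614 + $939 = $1,488.10614

$1,488.11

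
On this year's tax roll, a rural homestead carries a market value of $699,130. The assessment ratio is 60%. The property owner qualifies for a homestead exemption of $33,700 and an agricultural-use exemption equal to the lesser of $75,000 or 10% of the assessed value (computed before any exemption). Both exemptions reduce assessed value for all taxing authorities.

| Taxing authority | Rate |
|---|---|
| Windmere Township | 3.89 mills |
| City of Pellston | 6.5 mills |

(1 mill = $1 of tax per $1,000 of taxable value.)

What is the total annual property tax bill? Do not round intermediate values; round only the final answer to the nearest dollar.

Assessed value = $699,130 × 0.6 = $419,478
Agricultural-use exemption = min($75,000, 10% × $419,478) = min($75,000, $41,947.8) = $41,947.8 (percentage binds)
Taxable value = $419,478 − $33,700 − $41,947.8 = $343,830.2
Windmere Township: $343,830.2 × 0.00389 = $1,337.499478
City of Pellston: $343,830.2 × 0.0065 = $2,234.8963
Total = $3,572.395778

$3,572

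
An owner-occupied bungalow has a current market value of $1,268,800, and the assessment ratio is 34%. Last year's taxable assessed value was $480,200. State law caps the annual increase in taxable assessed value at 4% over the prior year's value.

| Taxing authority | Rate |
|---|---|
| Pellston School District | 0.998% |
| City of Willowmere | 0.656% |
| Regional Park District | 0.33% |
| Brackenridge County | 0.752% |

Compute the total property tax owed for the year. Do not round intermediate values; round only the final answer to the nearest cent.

Uncapped assessed value = $1,268,800 × 0.34 = $431,392
Cap limit = $480,200 × 1.04 = $499,408
Taxable assessed value = min($431,392, $499,408) = $431,392 (cap does not bind)
Pellston School District: $431,392 × 0.00998 = $4,305.29216
City of Willowmere: $431,392 × 0.00656 = $2,829.93152
Regional Park District: $431,392 × 0.0033 = $1,423.5936
Brackenridge County: $431,392 × 0.00752 = $3,244.06784
Total = $11,802.88512

$11,802.89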